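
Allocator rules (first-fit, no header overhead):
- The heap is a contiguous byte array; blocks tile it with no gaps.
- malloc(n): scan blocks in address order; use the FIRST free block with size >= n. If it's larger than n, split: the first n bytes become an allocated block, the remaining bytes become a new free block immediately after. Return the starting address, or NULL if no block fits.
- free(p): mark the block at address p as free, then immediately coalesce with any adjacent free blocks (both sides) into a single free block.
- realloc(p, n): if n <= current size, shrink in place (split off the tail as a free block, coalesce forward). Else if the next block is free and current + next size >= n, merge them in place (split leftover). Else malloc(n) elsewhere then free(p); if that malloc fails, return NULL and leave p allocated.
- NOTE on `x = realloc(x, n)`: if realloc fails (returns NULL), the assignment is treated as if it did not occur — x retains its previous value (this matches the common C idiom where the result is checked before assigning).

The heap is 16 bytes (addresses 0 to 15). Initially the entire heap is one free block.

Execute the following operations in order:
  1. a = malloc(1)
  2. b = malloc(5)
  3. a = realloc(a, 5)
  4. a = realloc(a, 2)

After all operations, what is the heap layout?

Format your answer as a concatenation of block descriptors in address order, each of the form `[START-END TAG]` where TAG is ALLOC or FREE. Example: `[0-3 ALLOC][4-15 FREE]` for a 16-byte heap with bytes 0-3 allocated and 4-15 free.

Answer: [0-0 FREE][1-5 ALLOC][6-7 ALLOC][8-15 FREE]

Derivation:
Op 1: a = malloc(1) -> a = 0; heap: [0-0 ALLOC][1-15 FREE]
Op 2: b = malloc(5) -> b = 1; heap: [0-0 ALLOC][1-5 ALLOC][6-15 FREE]
Op 3: a = realloc(a, 5) -> a = 6; heap: [0-0 FREE][1-5 ALLOC][6-10 ALLOC][11-15 FREE]
Op 4: a = realloc(a, 2) -> a = 6; heap: [0-0 FREE][1-5 ALLOC][6-7 ALLOC][8-15 FREE]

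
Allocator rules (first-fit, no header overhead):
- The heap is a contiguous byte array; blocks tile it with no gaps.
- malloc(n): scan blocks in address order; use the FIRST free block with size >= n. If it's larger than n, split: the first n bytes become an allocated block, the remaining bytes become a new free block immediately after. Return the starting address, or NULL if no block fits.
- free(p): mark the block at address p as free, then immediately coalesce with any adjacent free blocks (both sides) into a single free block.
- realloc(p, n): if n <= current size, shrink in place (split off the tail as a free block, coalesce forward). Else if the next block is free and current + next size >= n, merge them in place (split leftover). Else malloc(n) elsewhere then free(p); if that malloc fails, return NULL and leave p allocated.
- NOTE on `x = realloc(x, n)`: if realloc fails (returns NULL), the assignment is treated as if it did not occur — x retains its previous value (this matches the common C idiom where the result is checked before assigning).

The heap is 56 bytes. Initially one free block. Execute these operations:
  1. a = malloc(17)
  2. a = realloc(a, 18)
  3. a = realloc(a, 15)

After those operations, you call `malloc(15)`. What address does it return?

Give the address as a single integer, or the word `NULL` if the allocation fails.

Answer: 15

Derivation:
Op 1: a = malloc(17) -> a = 0; heap: [0-16 ALLOC][17-55 FREE]
Op 2: a = realloc(a, 18) -> a = 0; heap: [0-17 ALLOC][18-55 FREE]
Op 3: a = realloc(a, 15) -> a = 0; heap: [0-14 ALLOC][15-55 FREE]
malloc(15): first-fit scan over [0-14 ALLOC][15-55 FREE] -> 15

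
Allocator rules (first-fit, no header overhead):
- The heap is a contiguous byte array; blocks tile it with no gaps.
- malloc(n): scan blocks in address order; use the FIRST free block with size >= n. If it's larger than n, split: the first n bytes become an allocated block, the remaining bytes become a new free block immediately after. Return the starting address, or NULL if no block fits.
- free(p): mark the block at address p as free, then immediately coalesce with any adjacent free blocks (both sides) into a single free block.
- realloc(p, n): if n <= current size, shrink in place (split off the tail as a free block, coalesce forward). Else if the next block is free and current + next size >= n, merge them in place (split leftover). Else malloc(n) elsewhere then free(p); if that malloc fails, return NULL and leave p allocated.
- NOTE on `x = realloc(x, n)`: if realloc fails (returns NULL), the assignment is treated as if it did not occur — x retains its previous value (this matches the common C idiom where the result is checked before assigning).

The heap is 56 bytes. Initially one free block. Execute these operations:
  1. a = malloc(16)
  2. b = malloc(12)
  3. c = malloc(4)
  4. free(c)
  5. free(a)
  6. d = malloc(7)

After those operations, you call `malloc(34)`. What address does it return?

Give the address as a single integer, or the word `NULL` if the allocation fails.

Op 1: a = malloc(16) -> a = 0; heap: [0-15 ALLOC][16-55 FREE]
Op 2: b = malloc(12) -> b = 16; heap: [0-15 ALLOC][16-27 ALLOC][28-55 FREE]
Op 3: c = malloc(4) -> c = 28; heap: [0-15 ALLOC][16-27 ALLOC][28-31 ALLOC][32-55 FREE]
Op 4: free(c) -> (freed c); heap: [0-15 ALLOC][16-27 ALLOC][28-55 FREE]
Op 5: free(a) -> (freed a); heap: [0-15 FREE][16-27 ALLOC][28-55 FREE]
Op 6: d = malloc(7) -> d = 0; heap: [0-6 ALLOC][7-15 FREE][16-27 ALLOC][28-55 FREE]
malloc(34): first-fit scan over [0-6 ALLOC][7-15 FREE][16-27 ALLOC][28-55 FREE] -> NULL

Answer: NULL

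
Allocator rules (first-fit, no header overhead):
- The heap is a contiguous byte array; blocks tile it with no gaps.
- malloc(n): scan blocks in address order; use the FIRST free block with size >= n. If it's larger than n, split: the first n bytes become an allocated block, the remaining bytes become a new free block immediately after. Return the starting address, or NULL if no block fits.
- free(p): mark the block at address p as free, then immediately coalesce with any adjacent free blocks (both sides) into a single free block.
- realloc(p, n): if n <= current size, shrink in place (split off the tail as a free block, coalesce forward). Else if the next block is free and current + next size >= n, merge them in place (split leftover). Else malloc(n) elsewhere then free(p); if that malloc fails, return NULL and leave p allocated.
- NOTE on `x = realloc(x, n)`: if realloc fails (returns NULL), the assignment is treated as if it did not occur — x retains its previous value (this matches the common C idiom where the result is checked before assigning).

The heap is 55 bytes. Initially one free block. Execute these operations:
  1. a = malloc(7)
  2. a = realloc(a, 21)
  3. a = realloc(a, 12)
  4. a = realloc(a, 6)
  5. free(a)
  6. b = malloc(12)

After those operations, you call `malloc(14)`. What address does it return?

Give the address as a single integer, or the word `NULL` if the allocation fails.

Op 1: a = malloc(7) -> a = 0; heap: [0-6 ALLOC][7-54 FREE]
Op 2: a = realloc(a, 21) -> a = 0; heap: [0-20 ALLOC][21-54 FREE]
Op 3: a = realloc(a, 12) -> a = 0; heap: [0-11 ALLOC][12-54 FREE]
Op 4: a = realloc(a, 6) -> a = 0; heap: [0-5 ALLOC][6-54 FREE]
Op 5: free(a) -> (freed a); heap: [0-54 FREE]
Op 6: b = malloc(12) -> b = 0; heap: [0-11 ALLOC][12-54 FREE]
malloc(14): first-fit scan over [0-11 ALLOC][12-54 FREE] -> 12

Answer: 12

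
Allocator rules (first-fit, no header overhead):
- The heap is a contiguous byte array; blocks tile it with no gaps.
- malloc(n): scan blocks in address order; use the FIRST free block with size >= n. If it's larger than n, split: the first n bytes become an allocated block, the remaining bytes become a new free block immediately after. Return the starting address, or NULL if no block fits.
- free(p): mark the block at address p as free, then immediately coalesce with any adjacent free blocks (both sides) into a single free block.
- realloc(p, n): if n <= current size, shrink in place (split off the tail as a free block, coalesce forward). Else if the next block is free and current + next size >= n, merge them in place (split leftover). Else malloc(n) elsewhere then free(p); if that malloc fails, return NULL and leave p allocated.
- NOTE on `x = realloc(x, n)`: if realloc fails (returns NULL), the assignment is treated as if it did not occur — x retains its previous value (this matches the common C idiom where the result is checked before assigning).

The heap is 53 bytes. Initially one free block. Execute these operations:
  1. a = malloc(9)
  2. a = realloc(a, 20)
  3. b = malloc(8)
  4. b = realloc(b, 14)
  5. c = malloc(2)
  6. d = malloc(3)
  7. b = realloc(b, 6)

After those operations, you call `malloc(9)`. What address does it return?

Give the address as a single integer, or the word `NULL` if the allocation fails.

Answer: 39

Derivation:
Op 1: a = malloc(9) -> a = 0; heap: [0-8 ALLOC][9-52 FREE]
Op 2: a = realloc(a, 20) -> a = 0; heap: [0-19 ALLOC][20-52 FREE]
Op 3: b = malloc(8) -> b = 20; heap: [0-19 ALLOC][20-27 ALLOC][28-52 FREE]
Op 4: b = realloc(b, 14) -> b = 20; heap: [0-19 ALLOC][20-33 ALLOC][34-52 FREE]
Op 5: c = malloc(2) -> c = 34; heap: [0-19 ALLOC][20-33 ALLOC][34-35 ALLOC][36-52 FREE]
Op 6: d = malloc(3) -> d = 36; heap: [0-19 ALLOC][20-33 ALLOC][34-35 ALLOC][36-38 ALLOC][39-52 FREE]
Op 7: b = realloc(b, 6) -> b = 20; heap: [0-19 ALLOC][20-25 ALLOC][26-33 FREE][34-35 ALLOC][36-38 ALLOC][39-52 FREE]
malloc(9): first-fit scan over [0-19 ALLOC][20-25 ALLOC][26-33 FREE][34-35 ALLOC][36-38 ALLOC][39-52 FREE] -> 39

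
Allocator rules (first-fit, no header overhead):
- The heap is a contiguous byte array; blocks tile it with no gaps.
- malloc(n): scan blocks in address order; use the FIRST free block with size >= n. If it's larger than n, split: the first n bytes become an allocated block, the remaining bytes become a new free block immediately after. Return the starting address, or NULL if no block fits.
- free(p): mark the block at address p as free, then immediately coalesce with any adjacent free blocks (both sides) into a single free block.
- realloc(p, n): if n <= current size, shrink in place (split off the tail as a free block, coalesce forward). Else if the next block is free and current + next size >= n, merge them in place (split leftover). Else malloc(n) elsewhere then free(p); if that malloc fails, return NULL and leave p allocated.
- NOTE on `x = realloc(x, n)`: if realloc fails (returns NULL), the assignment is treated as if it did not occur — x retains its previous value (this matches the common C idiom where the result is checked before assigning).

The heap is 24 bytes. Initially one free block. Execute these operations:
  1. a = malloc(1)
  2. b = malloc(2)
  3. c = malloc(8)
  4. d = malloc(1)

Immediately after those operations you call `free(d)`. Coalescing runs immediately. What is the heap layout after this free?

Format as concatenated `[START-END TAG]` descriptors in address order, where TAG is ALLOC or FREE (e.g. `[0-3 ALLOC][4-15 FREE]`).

Op 1: a = malloc(1) -> a = 0; heap: [0-0 ALLOC][1-23 FREE]
Op 2: b = malloc(2) -> b = 1; heap: [0-0 ALLOC][1-2 ALLOC][3-23 FREE]
Op 3: c = malloc(8) -> c = 3; heap: [0-0 ALLOC][1-2 ALLOC][3-10 ALLOC][11-23 FREE]
Op 4: d = malloc(1) -> d = 11; heap: [0-0 ALLOC][1-2 ALLOC][3-10 ALLOC][11-11 ALLOC][12-23 FREE]
free(d): d = 11 -> block [11-11 ALLOC]; mark free, coalesce with adjacent free neighbors -> [0-0 ALLOC][1-2 ALLOC][3-10 ALLOC][11-23 FREE]

Answer: [0-0 ALLOC][1-2 ALLOC][3-10 ALLOC][11-23 FREE]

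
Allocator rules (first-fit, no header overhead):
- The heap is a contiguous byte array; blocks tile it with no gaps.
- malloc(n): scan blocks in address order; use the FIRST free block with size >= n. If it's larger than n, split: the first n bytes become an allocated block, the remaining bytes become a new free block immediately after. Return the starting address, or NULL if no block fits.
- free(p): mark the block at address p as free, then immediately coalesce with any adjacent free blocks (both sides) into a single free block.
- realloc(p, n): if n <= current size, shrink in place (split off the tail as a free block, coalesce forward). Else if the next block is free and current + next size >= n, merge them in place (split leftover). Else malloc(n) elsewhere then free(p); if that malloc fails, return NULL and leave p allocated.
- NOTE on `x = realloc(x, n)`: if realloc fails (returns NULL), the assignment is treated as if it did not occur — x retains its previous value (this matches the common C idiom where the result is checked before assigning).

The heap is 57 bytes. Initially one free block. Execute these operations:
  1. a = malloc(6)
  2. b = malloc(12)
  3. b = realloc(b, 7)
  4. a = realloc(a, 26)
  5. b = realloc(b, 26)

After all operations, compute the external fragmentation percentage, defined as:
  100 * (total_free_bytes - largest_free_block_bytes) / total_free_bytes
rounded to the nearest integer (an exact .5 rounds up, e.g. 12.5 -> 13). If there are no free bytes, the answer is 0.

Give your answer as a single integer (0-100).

Op 1: a = malloc(6) -> a = 0; heap: [0-5 ALLOC][6-56 FREE]
Op 2: b = malloc(12) -> b = 6; heap: [0-5 ALLOC][6-17 ALLOC][18-56 FREE]
Op 3: b = realloc(b, 7) -> b = 6; heap: [0-5 ALLOC][6-12 ALLOC][13-56 FREE]
Op 4: a = realloc(a, 26) -> a = 13; heap: [0-5 FREE][6-12 ALLOC][13-38 ALLOC][39-56 FREE]
Op 5: b = realloc(b, 26) -> NULL (b unchanged); heap: [0-5 FREE][6-12 ALLOC][13-38 ALLOC][39-56 FREE]
Free blocks: [6 18] total_free=24 largest=18 -> 100*(24-18)/24 = 600/24 = 25

Answer: 25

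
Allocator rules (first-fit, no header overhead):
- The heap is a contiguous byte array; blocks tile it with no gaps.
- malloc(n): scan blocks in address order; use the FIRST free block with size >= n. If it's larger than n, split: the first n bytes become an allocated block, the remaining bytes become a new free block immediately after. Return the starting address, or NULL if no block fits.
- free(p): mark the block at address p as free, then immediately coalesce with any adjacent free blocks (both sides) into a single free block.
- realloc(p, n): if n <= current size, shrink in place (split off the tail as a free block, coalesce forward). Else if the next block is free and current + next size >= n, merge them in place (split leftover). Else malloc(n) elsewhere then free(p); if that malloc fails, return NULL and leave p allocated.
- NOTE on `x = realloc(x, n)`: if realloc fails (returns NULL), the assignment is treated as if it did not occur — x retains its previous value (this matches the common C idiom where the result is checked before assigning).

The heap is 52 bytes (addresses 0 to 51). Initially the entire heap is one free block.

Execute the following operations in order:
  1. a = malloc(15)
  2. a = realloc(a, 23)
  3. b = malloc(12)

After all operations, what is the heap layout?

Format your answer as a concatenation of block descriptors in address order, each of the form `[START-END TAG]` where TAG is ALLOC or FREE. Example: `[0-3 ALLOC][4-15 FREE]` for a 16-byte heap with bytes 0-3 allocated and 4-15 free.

Answer: [0-22 ALLOC][23-34 ALLOC][35-51 FREE]

Derivation:
Op 1: a = malloc(15) -> a = 0; heap: [0-14 ALLOC][15-51 FREE]
Op 2: a = realloc(a, 23) -> a = 0; heap: [0-22 ALLOC][23-51 FREE]
Op 3: b = malloc(12) -> b = 23; heap: [0-22 ALLOC][23-34 ALLOC][35-51 FREE]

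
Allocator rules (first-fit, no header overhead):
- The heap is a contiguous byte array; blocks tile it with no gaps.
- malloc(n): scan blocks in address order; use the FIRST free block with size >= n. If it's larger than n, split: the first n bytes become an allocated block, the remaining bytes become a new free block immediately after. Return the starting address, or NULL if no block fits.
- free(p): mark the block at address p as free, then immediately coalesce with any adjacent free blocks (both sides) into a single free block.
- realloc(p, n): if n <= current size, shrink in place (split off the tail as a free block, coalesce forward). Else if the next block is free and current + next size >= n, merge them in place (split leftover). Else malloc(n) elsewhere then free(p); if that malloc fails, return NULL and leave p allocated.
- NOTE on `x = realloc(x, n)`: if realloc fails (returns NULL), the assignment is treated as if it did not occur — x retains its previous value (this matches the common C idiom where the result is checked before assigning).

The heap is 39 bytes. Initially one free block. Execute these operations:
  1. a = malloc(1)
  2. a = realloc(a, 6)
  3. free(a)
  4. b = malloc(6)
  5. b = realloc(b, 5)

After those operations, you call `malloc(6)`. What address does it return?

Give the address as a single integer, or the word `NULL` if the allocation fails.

Answer: 5

Derivation:
Op 1: a = malloc(1) -> a = 0; heap: [0-0 ALLOC][1-38 FREE]
Op 2: a = realloc(a, 6) -> a = 0; heap: [0-5 ALLOC][6-38 FREE]
Op 3: free(a) -> (freed a); heap: [0-38 FREE]
Op 4: b = malloc(6) -> b = 0; heap: [0-5 ALLOC][6-38 FREE]
Op 5: b = realloc(b, 5) -> b = 0; heap: [0-4 ALLOC][5-38 FREE]
malloc(6): first-fit scan over [0-4 ALLOC][5-38 FREE] -> 5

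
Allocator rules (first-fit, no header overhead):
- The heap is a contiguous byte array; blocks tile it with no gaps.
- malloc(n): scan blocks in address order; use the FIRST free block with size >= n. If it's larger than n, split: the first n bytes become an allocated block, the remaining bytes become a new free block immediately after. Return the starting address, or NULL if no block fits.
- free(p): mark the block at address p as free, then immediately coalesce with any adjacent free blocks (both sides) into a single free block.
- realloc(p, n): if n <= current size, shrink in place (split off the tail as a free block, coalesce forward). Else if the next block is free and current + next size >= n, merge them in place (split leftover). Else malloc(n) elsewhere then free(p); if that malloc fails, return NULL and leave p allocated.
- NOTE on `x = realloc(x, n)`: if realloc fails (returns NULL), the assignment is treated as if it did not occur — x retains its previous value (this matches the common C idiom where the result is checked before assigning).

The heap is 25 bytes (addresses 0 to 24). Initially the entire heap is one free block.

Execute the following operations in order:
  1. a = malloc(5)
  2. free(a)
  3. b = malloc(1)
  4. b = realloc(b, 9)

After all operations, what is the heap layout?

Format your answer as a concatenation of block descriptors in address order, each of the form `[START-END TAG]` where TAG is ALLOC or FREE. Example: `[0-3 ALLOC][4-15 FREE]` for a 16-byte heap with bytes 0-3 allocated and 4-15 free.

Answer: [0-8 ALLOC][9-24 FREE]

Derivation:
Op 1: a = malloc(5) -> a = 0; heap: [0-4 ALLOC][5-24 FREE]
Op 2: free(a) -> (freed a); heap: [0-24 FREE]
Op 3: b = malloc(1) -> b = 0; heap: [0-0 ALLOC][1-24 FREE]
Op 4: b = realloc(b, 9) -> b = 0; heap: [0-8 ALLOC][9-24 FREE]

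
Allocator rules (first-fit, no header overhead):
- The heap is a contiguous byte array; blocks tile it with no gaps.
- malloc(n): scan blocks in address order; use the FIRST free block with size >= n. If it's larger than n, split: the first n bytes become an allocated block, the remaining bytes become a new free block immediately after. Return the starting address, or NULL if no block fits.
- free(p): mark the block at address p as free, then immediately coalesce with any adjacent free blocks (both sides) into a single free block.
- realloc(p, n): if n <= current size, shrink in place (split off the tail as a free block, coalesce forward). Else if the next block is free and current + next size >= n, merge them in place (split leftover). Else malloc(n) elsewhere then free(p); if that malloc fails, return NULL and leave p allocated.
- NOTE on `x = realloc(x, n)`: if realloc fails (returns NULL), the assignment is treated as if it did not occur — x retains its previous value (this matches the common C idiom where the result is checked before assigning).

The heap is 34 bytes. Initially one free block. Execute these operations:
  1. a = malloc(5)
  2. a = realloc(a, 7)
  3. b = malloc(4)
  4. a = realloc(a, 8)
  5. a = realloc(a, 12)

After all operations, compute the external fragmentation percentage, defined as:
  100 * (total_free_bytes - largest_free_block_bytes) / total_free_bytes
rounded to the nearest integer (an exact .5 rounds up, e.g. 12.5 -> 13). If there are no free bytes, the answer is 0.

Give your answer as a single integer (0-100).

Op 1: a = malloc(5) -> a = 0; heap: [0-4 ALLOC][5-33 FREE]
Op 2: a = realloc(a, 7) -> a = 0; heap: [0-6 ALLOC][7-33 FREE]
Op 3: b = malloc(4) -> b = 7; heap: [0-6 ALLOC][7-10 ALLOC][11-33 FREE]
Op 4: a = realloc(a, 8) -> a = 11; heap: [0-6 FREE][7-10 ALLOC][11-18 ALLOC][19-33 FREE]
Op 5: a = realloc(a, 12) -> a = 11; heap: [0-6 FREE][7-10 ALLOC][11-22 ALLOC][23-33 FREE]
Free blocks: [7 11] total_free=18 largest=11 -> 100*(18-11)/18 = 700/18 ≈ 38.889 -> rounds to 39

Answer: 39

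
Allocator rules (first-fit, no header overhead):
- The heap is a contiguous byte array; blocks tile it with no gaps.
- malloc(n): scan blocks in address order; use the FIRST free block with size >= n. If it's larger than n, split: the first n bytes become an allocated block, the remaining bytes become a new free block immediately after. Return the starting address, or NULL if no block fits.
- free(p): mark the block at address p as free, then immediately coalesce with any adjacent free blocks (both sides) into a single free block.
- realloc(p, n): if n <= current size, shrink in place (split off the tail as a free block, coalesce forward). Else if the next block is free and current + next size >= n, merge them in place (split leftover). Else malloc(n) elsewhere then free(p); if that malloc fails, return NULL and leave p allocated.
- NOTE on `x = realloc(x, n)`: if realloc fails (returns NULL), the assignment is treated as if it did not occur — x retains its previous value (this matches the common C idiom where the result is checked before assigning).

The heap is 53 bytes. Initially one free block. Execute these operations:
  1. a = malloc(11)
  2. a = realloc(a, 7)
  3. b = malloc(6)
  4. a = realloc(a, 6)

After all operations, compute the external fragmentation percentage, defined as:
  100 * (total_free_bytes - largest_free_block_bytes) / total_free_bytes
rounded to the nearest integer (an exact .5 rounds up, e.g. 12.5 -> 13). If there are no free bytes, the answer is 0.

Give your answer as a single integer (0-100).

Op 1: a = malloc(11) -> a = 0; heap: [0-10 ALLOC][11-52 FREE]
Op 2: a = realloc(a, 7) -> a = 0; heap: [0-6 ALLOC][7-52 FREE]
Op 3: b = malloc(6) -> b = 7; heap: [0-6 ALLOC][7-12 ALLOC][13-52 FREE]
Op 4: a = realloc(a, 6) -> a = 0; heap: [0-5 ALLOC][6-6 FREE][7-12 ALLOC][13-52 FREE]
Free blocks: [1 40] total_free=41 largest=40 -> 100*(41-40)/41 = 100/41 ≈ 2.439 -> rounds to 2

Answer: 2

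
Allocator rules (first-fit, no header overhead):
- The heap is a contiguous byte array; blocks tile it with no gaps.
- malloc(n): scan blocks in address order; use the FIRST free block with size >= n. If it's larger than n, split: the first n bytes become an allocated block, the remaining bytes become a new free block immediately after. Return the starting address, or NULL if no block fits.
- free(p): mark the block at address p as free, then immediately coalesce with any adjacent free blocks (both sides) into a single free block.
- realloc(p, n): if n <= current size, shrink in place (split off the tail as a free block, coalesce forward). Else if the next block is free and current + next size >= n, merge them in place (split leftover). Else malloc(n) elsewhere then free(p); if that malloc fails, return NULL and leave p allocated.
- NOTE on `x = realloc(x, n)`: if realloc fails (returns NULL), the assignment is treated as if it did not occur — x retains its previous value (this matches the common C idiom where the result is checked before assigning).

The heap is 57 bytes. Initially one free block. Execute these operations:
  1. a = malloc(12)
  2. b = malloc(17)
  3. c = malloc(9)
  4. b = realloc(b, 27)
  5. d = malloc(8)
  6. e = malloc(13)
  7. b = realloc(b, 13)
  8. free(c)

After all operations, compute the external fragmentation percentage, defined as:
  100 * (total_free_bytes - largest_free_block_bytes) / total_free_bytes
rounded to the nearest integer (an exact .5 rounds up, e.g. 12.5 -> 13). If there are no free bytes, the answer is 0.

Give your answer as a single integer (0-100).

Answer: 46

Derivation:
Op 1: a = malloc(12) -> a = 0; heap: [0-11 ALLOC][12-56 FREE]
Op 2: b = malloc(17) -> b = 12; heap: [0-11 ALLOC][12-28 ALLOC][29-56 FREE]
Op 3: c = malloc(9) -> c = 29; heap: [0-11 ALLOC][12-28 ALLOC][29-37 ALLOC][38-56 FREE]
Op 4: b = realloc(b, 27) -> NULL (b unchanged); heap: [0-11 ALLOC][12-28 ALLOC][29-37 ALLOC][38-56 FREE]
Op 5: d = malloc(8) -> d = 38; heap: [0-11 ALLOC][12-28 ALLOC][29-37 ALLOC][38-45 ALLOC][46-56 FREE]
Op 6: e = malloc(13) -> e = NULL; heap: [0-11 ALLOC][12-28 ALLOC][29-37 ALLOC][38-45 ALLOC][46-56 FREE]
Op 7: b = realloc(b, 13) -> b = 12; heap: [0-11 ALLOC][12-24 ALLOC][25-28 FREE][29-37 ALLOC][38-45 ALLOC][46-56 FREE]
Op 8: free(c) -> (freed c); heap: [0-11 ALLOC][12-24 ALLOC][25-37 FREE][38-45 ALLOC][46-56 FREE]
Free blocks: [13 11] total_free=24 largest=13 -> 100*(24-13)/24 = 1100/24 ≈ 45.833 -> rounds to 46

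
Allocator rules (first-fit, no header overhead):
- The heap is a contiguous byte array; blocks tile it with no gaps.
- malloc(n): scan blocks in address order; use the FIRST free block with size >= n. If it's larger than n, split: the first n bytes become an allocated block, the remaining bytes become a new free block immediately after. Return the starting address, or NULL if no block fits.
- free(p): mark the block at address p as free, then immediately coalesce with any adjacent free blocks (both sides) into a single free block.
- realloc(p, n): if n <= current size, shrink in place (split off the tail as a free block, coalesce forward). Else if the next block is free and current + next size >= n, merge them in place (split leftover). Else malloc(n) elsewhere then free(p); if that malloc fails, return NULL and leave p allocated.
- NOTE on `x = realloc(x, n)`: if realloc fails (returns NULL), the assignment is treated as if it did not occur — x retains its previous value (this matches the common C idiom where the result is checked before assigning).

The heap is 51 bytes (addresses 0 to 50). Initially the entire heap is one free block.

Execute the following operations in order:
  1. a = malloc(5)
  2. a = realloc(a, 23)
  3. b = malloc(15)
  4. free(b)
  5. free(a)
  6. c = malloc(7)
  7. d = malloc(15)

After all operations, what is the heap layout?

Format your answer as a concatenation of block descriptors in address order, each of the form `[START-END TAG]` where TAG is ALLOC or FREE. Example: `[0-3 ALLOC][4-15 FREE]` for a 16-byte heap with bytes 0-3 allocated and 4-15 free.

Op 1: a = malloc(5) -> a = 0; heap: [0-4 ALLOC][5-50 FREE]
Op 2: a = realloc(a, 23) -> a = 0; heap: [0-22 ALLOC][23-50 FREE]
Op 3: b = malloc(15) -> b = 23; heap: [0-22 ALLOC][23-37 ALLOC][38-50 FREE]
Op 4: free(b) -> (freed b); heap: [0-22 ALLOC][23-50 FREE]
Op 5: free(a) -> (freed a); heap: [0-50 FREE]
Op 6: c = malloc(7) -> c = 0; heap: [0-6 ALLOC][7-50 FREE]
Op 7: d = malloc(15) -> d = 7; heap: [0-6 ALLOC][7-21 ALLOC][22-50 FREE]

Answer: [0-6 ALLOC][7-21 ALLOC][22-50 FREE]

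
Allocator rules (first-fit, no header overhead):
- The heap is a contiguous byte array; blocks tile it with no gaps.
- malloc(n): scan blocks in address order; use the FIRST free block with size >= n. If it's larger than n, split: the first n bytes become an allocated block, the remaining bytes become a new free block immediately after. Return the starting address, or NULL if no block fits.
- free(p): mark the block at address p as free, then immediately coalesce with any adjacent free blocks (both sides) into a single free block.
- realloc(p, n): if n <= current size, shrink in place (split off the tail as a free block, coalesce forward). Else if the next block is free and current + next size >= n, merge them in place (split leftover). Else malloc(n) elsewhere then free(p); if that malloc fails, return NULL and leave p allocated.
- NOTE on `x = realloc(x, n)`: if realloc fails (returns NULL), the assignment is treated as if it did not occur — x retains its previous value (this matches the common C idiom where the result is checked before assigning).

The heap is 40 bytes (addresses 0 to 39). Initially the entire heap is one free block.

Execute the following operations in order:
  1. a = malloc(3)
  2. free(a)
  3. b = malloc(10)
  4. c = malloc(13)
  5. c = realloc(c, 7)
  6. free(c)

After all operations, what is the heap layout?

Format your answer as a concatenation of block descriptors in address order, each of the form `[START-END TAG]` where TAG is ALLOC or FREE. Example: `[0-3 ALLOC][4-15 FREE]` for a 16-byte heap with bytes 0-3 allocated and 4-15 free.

Op 1: a = malloc(3) -> a = 0; heap: [0-2 ALLOC][3-39 FREE]
Op 2: free(a) -> (freed a); heap: [0-39 FREE]
Op 3: b = malloc(10) -> b = 0; heap: [0-9 ALLOC][10-39 FREE]
Op 4: c = malloc(13) -> c = 10; heap: [0-9 ALLOC][10-22 ALLOC][23-39 FREE]
Op 5: c = realloc(c, 7) -> c = 10; heap: [0-9 ALLOC][10-16 ALLOC][17-39 FREE]
Op 6: free(c) -> (freed c); heap: [0-9 ALLOC][10-39 FREE]

Answer: [0-9 ALLOC][10-39 FREE]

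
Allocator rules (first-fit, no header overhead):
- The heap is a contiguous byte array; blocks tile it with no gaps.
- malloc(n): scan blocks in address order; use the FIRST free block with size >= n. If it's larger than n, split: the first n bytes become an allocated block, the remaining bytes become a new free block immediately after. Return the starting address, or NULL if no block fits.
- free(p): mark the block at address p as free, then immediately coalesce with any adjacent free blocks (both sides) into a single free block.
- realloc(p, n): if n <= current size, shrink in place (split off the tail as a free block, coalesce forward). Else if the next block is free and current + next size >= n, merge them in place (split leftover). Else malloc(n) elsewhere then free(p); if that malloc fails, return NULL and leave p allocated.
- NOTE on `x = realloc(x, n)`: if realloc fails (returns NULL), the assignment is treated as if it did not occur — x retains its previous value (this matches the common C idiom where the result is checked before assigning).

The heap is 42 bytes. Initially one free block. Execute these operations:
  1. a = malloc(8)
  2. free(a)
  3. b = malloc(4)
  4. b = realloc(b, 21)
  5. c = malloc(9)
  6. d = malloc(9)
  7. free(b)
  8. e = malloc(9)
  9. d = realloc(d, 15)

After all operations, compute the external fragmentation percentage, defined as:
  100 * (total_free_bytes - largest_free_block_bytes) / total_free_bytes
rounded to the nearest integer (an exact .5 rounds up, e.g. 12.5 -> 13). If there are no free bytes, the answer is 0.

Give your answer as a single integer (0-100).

Answer: 20

Derivation:
Op 1: a = malloc(8) -> a = 0; heap: [0-7 ALLOC][8-41 FREE]
Op 2: free(a) -> (freed a); heap: [0-41 FREE]
Op 3: b = malloc(4) -> b = 0; heap: [0-3 ALLOC][4-41 FREE]
Op 4: b = realloc(b, 21) -> b = 0; heap: [0-20 ALLOC][21-41 FREE]
Op 5: c = malloc(9) -> c = 21; heap: [0-20 ALLOC][21-29 ALLOC][30-41 FREE]
Op 6: d = malloc(9) -> d = 30; heap: [0-20 ALLOC][21-29 ALLOC][30-38 ALLOC][39-41 FREE]
Op 7: free(b) -> (freed b); heap: [0-20 FREE][21-29 ALLOC][30-38 ALLOC][39-41 FREE]
Op 8: e = malloc(9) -> e = 0; heap: [0-8 ALLOC][9-20 FREE][21-29 ALLOC][30-38 ALLOC][39-41 FREE]
Op 9: d = realloc(d, 15) -> NULL (d unchanged); heap: [0-8 ALLOC][9-20 FREE][21-29 ALLOC][30-38 ALLOC][39-41 FREE]
Free blocks: [12 3] total_free=15 largest=12 -> 100*(15-12)/15 = 300/15 = 20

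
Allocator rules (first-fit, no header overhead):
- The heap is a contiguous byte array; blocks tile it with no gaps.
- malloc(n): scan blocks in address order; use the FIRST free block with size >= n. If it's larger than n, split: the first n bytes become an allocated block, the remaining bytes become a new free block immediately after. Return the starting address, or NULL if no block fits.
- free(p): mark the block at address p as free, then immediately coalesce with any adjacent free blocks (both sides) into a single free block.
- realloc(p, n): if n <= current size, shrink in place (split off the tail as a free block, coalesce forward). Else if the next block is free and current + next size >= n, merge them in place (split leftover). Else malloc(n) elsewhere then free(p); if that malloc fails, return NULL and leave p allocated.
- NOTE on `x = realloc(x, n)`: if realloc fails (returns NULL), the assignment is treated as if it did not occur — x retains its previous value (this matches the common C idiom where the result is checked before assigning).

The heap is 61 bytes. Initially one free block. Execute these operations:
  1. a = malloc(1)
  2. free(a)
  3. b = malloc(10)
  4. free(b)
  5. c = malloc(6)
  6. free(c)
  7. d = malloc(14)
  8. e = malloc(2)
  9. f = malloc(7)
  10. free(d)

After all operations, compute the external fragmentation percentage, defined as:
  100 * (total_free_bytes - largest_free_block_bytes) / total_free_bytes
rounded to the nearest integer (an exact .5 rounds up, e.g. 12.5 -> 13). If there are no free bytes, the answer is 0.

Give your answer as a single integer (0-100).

Op 1: a = malloc(1) -> a = 0; heap: [0-0 ALLOC][1-60 FREE]
Op 2: free(a) -> (freed a); heap: [0-60 FREE]
Op 3: b = malloc(10) -> b = 0; heap: [0-9 ALLOC][10-60 FREE]
Op 4: free(b) -> (freed b); heap: [0-60 FREE]
Op 5: c = malloc(6) -> c = 0; heap: [0-5 ALLOC][6-60 FREE]
Op 6: free(c) -> (freed c); heap: [0-60 FREE]
Op 7: d = malloc(14) -> d = 0; heap: [0-13 ALLOC][14-60 FREE]
Op 8: e = malloc(2) -> e = 14; heap: [0-13 ALLOC][14-15 ALLOC][16-60 FREE]
Op 9: f = malloc(7) -> f = 16; heap: [0-13 ALLOC][14-15 ALLOC][16-22 ALLOC][23-60 FREE]
Op 10: free(d) -> (freed d); heap: [0-13 FREE][14-15 ALLOC][16-22 ALLOC][23-60 FREE]
Free blocks: [14 38] total_free=52 largest=38 -> 100*(52-38)/52 = 1400/52 ≈ 26.923 -> rounds to 27

Answer: 27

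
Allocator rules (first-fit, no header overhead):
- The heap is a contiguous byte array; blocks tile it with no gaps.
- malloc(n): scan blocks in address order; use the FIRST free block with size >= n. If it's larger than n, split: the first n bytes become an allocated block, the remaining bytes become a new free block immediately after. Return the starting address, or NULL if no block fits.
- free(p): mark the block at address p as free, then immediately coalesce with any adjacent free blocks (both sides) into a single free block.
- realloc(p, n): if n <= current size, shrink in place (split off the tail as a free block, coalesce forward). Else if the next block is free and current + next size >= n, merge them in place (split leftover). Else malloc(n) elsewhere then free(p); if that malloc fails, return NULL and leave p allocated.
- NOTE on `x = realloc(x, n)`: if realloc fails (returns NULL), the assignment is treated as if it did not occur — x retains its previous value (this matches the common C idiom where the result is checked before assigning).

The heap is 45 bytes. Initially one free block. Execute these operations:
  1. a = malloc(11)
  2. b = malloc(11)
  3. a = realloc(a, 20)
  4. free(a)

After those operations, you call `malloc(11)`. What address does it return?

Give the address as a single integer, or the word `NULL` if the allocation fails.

Op 1: a = malloc(11) -> a = 0; heap: [0-10 ALLOC][11-44 FREE]
Op 2: b = malloc(11) -> b = 11; heap: [0-10 ALLOC][11-21 ALLOC][22-44 FREE]
Op 3: a = realloc(a, 20) -> a = 22; heap: [0-10 FREE][11-21 ALLOC][22-41 ALLOC][42-44 FREE]
Op 4: free(a) -> (freed a); heap: [0-10 FREE][11-21 ALLOC][22-44 FREE]
malloc(11): first-fit scan over [0-10 FREE][11-21 ALLOC][22-44 FREE] -> 0

Answer: 0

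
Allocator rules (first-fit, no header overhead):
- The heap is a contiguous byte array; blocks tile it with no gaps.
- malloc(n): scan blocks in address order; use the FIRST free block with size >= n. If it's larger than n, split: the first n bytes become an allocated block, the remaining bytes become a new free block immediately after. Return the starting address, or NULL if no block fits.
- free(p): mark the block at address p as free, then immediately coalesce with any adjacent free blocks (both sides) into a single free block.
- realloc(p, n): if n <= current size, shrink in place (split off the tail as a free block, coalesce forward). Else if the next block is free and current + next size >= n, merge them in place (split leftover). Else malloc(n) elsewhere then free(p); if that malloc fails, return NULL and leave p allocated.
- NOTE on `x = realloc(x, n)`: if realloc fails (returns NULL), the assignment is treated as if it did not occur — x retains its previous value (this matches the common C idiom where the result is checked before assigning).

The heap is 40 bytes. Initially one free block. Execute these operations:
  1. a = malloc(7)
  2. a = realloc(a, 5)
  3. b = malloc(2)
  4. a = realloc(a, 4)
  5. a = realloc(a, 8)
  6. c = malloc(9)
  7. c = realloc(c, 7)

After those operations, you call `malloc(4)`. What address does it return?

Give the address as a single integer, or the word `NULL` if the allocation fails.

Answer: 0

Derivation:
Op 1: a = malloc(7) -> a = 0; heap: [0-6 ALLOC][7-39 FREE]
Op 2: a = realloc(a, 5) -> a = 0; heap: [0-4 ALLOC][5-39 FREE]
Op 3: b = malloc(2) -> b = 5; heap: [0-4 ALLOC][5-6 ALLOC][7-39 FREE]
Op 4: a = realloc(a, 4) -> a = 0; heap: [0-3 ALLOC][4-4 FREE][5-6 ALLOC][7-39 FREE]
Op 5: a = realloc(a, 8) -> a = 7; heap: [0-4 FREE][5-6 ALLOC][7-14 ALLOC][15-39 FREE]
Op 6: c = malloc(9) -> c = 15; heap: [0-4 FREE][5-6 ALLOC][7-14 ALLOC][15-23 ALLOC][24-39 FREE]
Op 7: c = realloc(c, 7) -> c = 15; heap: [0-4 FREE][5-6 ALLOC][7-14 ALLOC][15-21 ALLOC][22-39 FREE]
malloc(4): first-fit scan over [0-4 FREE][5-6 ALLOC][7-14 ALLOC][15-21 ALLOC][22-39 FREE] -> 0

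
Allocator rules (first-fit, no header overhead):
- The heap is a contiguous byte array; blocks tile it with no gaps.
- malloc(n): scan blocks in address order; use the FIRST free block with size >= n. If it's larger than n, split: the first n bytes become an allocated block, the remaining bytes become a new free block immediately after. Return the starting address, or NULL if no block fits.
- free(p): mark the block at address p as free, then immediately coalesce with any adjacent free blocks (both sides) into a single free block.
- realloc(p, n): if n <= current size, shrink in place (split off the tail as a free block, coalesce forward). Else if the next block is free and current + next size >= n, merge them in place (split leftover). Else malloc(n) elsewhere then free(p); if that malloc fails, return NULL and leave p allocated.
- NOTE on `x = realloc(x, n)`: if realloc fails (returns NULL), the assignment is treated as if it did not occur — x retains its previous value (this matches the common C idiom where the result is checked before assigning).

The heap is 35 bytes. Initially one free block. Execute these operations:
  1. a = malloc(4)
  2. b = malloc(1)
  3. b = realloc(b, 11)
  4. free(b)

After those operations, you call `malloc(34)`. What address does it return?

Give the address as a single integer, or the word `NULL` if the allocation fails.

Answer: NULL

Derivation:
Op 1: a = malloc(4) -> a = 0; heap: [0-3 ALLOC][4-34 FREE]
Op 2: b = malloc(1) -> b = 4; heap: [0-3 ALLOC][4-4 ALLOC][5-34 FREE]
Op 3: b = realloc(b, 11) -> b = 4; heap: [0-3 ALLOC][4-14 ALLOC][15-34 FREE]
Op 4: free(b) -> (freed b); heap: [0-3 ALLOC][4-34 FREE]
malloc(34): first-fit scan over [0-3 ALLOC][4-34 FREE] -> NULL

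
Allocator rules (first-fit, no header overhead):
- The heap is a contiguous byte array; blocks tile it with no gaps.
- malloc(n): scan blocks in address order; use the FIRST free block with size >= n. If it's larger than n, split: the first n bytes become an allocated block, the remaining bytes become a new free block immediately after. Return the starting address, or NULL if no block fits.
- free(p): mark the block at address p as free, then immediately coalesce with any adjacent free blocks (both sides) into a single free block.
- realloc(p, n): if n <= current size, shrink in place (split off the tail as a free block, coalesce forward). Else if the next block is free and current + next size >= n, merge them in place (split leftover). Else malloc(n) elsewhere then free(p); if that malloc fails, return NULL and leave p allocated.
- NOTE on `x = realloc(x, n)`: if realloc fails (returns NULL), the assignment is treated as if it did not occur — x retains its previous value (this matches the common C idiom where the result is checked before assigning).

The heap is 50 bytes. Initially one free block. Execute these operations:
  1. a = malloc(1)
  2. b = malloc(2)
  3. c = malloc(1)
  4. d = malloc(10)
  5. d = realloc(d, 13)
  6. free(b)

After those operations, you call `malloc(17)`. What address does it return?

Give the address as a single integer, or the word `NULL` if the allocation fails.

Answer: 17

Derivation:
Op 1: a = malloc(1) -> a = 0; heap: [0-0 ALLOC][1-49 FREE]
Op 2: b = malloc(2) -> b = 1; heap: [0-0 ALLOC][1-2 ALLOC][3-49 FREE]
Op 3: c = malloc(1) -> c = 3; heap: [0-0 ALLOC][1-2 ALLOC][3-3 ALLOC][4-49 FREE]
Op 4: d = malloc(10) -> d = 4; heap: [0-0 ALLOC][1-2 ALLOC][3-3 ALLOC][4-13 ALLOC][14-49 FREE]
Op 5: d = realloc(d, 13) -> d = 4; heap: [0-0 ALLOC][1-2 ALLOC][3-3 ALLOC][4-16 ALLOC][17-49 FREE]
Op 6: free(b) -> (freed b); heap: [0-0 ALLOC][1-2 FREE][3-3 ALLOC][4-16 ALLOC][17-49 FREE]
malloc(17): first-fit scan over [0-0 ALLOC][1-2 FREE][3-3 ALLOC][4-16 ALLOC][17-49 FREE] -> 17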